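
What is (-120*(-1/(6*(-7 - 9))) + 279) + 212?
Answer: 1959/4 ≈ 489.75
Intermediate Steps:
(-120*(-1/(6*(-7 - 9))) + 279) + 212 = (-120/((-16*(-6))) + 279) + 212 = (-120/96 + 279) + 212 = (-120*1/96 + 279) + 212 = (-5/4 + 279) + 212 = 1111/4 + 212 = 1959/4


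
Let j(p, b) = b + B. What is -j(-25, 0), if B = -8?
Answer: 8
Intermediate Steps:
j(p, b) = -8 + b (j(p, b) = b - 8 = -8 + b)
-j(-25, 0) = -(-8 + 0) = -1*(-8) = 8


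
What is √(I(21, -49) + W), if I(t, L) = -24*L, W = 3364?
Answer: 2*√1135 ≈ 67.380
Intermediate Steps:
√(I(21, -49) + W) = √(-24*(-49) + 3364) = √(1176 + 3364) = √4540 = 2*√1135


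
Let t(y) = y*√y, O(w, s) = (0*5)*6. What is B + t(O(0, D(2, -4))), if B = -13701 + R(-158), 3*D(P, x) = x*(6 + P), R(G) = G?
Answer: -13859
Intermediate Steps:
D(P, x) = x*(6 + P)/3 (D(P, x) = (x*(6 + P))/3 = x*(6 + P)/3)
O(w, s) = 0 (O(w, s) = 0*6 = 0)
B = -13859 (B = -13701 - 158 = -13859)
t(y) = y^(3/2)
B + t(O(0, D(2, -4))) = -13859 + 0^(3/2) = -13859 + 0 = -13859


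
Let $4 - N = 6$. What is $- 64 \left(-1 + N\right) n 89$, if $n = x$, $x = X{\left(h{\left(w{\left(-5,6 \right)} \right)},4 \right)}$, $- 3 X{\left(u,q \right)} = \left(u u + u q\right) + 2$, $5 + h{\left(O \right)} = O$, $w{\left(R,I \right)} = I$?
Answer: $-39872$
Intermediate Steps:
$N = -2$ ($N = 4 - 6 = -2$)
$h{\left(O \right)} = -5 + O$
$X{\left(u,q \right)} = - \frac{2}{3} - \frac{u^{2}}{3} - \frac{q u}{3}$ ($X{\left(u,q \right)} = - \frac{\left(u u + u q\right) + 2}{3} = - \frac{\left(u^{2} + q u\right) + 2}{3} = - \frac{2 + u^{2} + q u}{3} = - \frac{2}{3} - \frac{u^{2}}{3} - \frac{q u}{3}$)
$x = - \frac{7}{3}$ ($x = - \frac{2}{3} - \frac{\left(-5 + 6\right)^{2}}{3} - \frac{4 \left(-5 + 6\right)}{3} = - \frac{2}{3} - \frac{1^{2}}{3} - \frac{4}{3} \cdot 1 = - \frac{2}{3} - \frac{1}{3} - \frac{4}{3} = - \frac{7}{3} \approx -2.3333$)
$n = - \frac{7}{3} \approx -2.3333$
$- 64 \left(-1 + N\right) n 89 = - 64 \left(-1 - 2\right) \left(- \frac{7}{3}\right) 89 = - 64 \left(\left(-3\right) \left(- \frac{7}{3}\right)\right) 89 = \left(-64\right) 7 \cdot 89 = \left(-448\right) 89 = -39872$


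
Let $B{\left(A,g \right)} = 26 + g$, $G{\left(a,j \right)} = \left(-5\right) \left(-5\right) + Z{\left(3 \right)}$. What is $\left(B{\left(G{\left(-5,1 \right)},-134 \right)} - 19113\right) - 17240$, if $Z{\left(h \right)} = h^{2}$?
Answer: $-36461$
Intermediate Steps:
$G{\left(a,j \right)} = 34$ ($G{\left(a,j \right)} = \left(-5\right) \left(-5\right) + 3^{2} = 25 + 9 = 34$)
$\left(B{\left(G{\left(-5,1 \right)},-134 \right)} - 19113\right) - 17240 = \left(\left(26 - 134\right) - 19113\right) - 17240 = \left(-108 - 19113\right) - 17240 = -19221 - 17240 = -36461$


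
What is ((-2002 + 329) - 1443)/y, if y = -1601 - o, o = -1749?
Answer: -779/37 ≈ -21.054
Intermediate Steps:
y = 148 (y = -1601 - 1*(-1749) = -1601 + 1749 = 148)
((-2002 + 329) - 1443)/y = ((-2002 + 329) - 1443)/148 = (-1673 - 1443)*(1/148) = -3116*1/148 = -779/37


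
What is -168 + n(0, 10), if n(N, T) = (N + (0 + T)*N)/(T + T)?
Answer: -168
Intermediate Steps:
n(N, T) = (N + N*T)/(2*T) (n(N, T) = (N + T*N)/((2*T)) = (N + N*T)*(1/(2*T)) = (N + N*T)/(2*T))
-168 + n(0, 10) = -168 + (1/2)*0*(1 + 10)/10 = -168 + (1/2)*0*(1/10)*11 = -168 + 0 = -168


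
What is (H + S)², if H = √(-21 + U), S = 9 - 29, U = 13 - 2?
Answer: (20 - I*√10)² ≈ 390.0 - 126.49*I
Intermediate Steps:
U = 11
S = -20
H = I*√10 (H = √(-21 + 11) = √(-10) = I*√10 ≈ 3.1623*I)
(H + S)² = (I*√10 - 20)² = (-20 + I*√10)²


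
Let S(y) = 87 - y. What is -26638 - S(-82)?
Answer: -26807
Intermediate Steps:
-26638 - S(-82) = -26638 - (87 - 1*(-82)) = -26638 - (87 + 82) = -26638 - 1*169 = -26638 - 169 = -26807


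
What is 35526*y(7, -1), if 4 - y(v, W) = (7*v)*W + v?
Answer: 1634196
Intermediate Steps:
y(v, W) = 4 - v - 7*W*v (y(v, W) = 4 - ((7*v)*W + v) = 4 - (7*W*v + v) = 4 - (v + 7*W*v) = 4 + (-v - 7*W*v) = 4 - v - 7*W*v)
35526*y(7, -1) = 35526*(4 - 1*7 - 7*(-1)*7) = 35526*(4 - 7 + 49) = 35526*46 = 1634196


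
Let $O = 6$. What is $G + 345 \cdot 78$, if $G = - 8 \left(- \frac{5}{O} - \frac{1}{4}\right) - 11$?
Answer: $\frac{80723}{3} \approx 26908.0$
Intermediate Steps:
$G = - \frac{7}{3}$ ($G = - 8 \left(- \frac{5}{6} - \frac{1}{4}\right) - 11 = \left(-8\right) \left(- \frac{13}{12}\right) - 11 = \frac{26}{3} - 11 = - \frac{7}{3} \approx -2.3333$)
$G + 345 \cdot 78 = - \frac{7}{3} + 345 \cdot 78 = - \frac{7}{3} + 26910 = \frac{80723}{3}$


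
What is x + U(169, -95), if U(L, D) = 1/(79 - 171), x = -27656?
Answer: -2544353/92 ≈ -27656.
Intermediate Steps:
U(L, D) = -1/92 (U(L, D) = 1/(-92) = -1/92)
x + U(169, -95) = -27656 - 1/92 = -2544353/92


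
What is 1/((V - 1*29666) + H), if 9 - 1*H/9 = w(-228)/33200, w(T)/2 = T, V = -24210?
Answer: -4150/223248737 ≈ -1.8589e-5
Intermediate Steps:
w(T) = 2*T
H = 336663/4150 (H = 81 - 9*2*(-228)/33200 = 81 - (-4104)/33200 = 81 - 9*(-57/4150) = 81 + 513/4150 = 336663/4150 ≈ 81.124)
1/((V - 1*29666) + H) = 1/((-24210 - 1*29666) + 336663/4150) = 1/((-24210 - 29666) + 336663/4150) = 1/(-53876 + 336663/4150) = 1/(-223248737/4150) = -4150/223248737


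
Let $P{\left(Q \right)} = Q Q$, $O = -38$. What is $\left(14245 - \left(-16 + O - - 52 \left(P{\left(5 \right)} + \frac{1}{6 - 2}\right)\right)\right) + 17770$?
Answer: $30756$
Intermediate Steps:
$P{\left(Q \right)} = Q^{2}$
$\left(14245 - \left(-16 + O - - 52 \left(P{\left(5 \right)} + \frac{1}{6 - 2}\right)\right)\right) + 17770 = \left(14245 + \left(\left(16 - -38\right) + 13 \left(- 4 \left(5^{2} + \frac{1}{6 - 2}\right)\right)\right)\right) + 17770 = \left(14245 + \left(\left(16 + 38\right) + 13 \left(- 4 \left(25 + \frac{1}{4}\right)\right)\right)\right) + 17770 = \left(14245 + \left(54 + 13 \left(- 4 \left(25 + \frac{1}{4}\right)\right)\right)\right) + 17770 = \left(14245 + \left(54 + 13 \left(\left(-4\right) \frac{101}{4}\right)\right)\right) + 17770 = \left(14245 + \left(54 + 13 \left(-101\right)\right)\right) + 17770 = \left(14245 + \left(54 - 1313\right)\right) + 17770 = \left(14245 - 1259\right) + 17770 = 12986 + 17770 = 30756$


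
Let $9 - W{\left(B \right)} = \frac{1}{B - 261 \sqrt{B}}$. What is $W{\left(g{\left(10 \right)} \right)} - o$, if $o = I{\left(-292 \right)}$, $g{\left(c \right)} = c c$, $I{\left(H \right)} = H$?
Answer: $\frac{755511}{2510} \approx 301.0$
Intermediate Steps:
$g{\left(c \right)} = c^{2}$
$W{\left(B \right)} = 9 - \frac{1}{B - 261 \sqrt{B}}$
$o = -292$
$W{\left(g{\left(10 \right)} \right)} - o = \frac{1 - 9 \cdot 10^{2} + 2349 \sqrt{10^{2}}}{- 10^{2} + 261 \sqrt{10^{2}}} - -292 = \frac{1 - 900 + 2349 \sqrt{100}}{\left(-1\right) 100 + 261 \sqrt{100}} + 292 = \frac{1 - 900 + 2349 \cdot 10}{-100 + 261 \cdot 10} + 292 = \frac{1 - 900 + 23490}{-100 + 2610} + 292 = \frac{1}{2510} \cdot 22591 + 292 = \frac{22591}{2510} + 292 = \frac{755511}{2510}$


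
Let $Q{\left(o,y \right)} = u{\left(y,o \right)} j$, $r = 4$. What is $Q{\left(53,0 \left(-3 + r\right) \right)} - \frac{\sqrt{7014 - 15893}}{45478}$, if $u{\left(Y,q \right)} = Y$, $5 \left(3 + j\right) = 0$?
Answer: $- \frac{i \sqrt{8879}}{45478} \approx - 0.002072 i$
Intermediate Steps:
$j = -3$ ($j = -3 + \frac{1}{5} \cdot 0 = -3 + 0 = -3$)
$Q{\left(o,y \right)} = - 3 y$ ($Q{\left(o,y \right)} = y \left(-3\right) = - 3 y$)
$Q{\left(53,0 \left(-3 + r\right) \right)} - \frac{\sqrt{7014 - 15893}}{45478} = - 3 \cdot 0 \left(-3 + 4\right) - \frac{\sqrt{7014 - 15893}}{45478} = - 3 \cdot 0 \cdot 1 - \sqrt{-8879} \cdot \frac{1}{45478} = \left(-3\right) 0 - i \sqrt{8879} \cdot \frac{1}{45478} = 0 - \frac{i \sqrt{8879}}{45478} = - \frac{i \sqrt{8879}}{45478}$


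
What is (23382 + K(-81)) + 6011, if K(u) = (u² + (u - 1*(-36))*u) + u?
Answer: 39518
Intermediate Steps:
K(u) = u + u² + u*(36 + u) (K(u) = (u² + (u + 36)*u) + u = (u² + (36 + u)*u) + u = (u² + u*(36 + u)) + u = u + u² + u*(36 + u))
(23382 + K(-81)) + 6011 = (23382 - 81*(37 + 2*(-81))) + 6011 = (23382 - 81*(37 - 162)) + 6011 = (23382 - 81*(-125)) + 6011 = (23382 + 10125) + 6011 = 33507 + 6011 = 39518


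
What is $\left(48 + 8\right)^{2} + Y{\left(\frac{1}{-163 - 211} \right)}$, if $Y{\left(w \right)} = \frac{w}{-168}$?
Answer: $\frac{197041153}{62832} \approx 3136.0$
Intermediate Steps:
$Y{\left(w \right)} = - \frac{w}{168}$ ($Y{\left(w \right)} = w \left(- \frac{1}{168}\right) = - \frac{w}{168}$)
$\left(48 + 8\right)^{2} + Y{\left(\frac{1}{-163 - 211} \right)} = \left(48 + 8\right)^{2} - \frac{1}{168 \left(-163 - 211\right)} = 56^{2} - \frac{1}{168 \left(-374\right)} = 3136 - - \frac{1}{62832} = 3136 + \frac{1}{62832} = \frac{197041153}{62832}$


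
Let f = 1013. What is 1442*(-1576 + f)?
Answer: -811846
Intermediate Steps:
1442*(-1576 + f) = 1442*(-1576 + 1013) = 1442*(-563) = -811846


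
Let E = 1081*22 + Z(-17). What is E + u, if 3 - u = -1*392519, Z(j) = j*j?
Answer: 416593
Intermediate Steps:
Z(j) = j**2
u = 392522 (u = 3 - (-1)*392519 = 3 - 1*(-392519) = 3 + 392519 = 392522)
E = 24071 (E = 1081*22 + (-17)**2 = 23782 + 289 = 24071)
E + u = 24071 + 392522 = 416593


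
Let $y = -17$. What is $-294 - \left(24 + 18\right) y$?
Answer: $420$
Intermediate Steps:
$-294 - \left(24 + 18\right) y = -294 - \left(24 + 18\right) \left(-17\right) = -294 - 42 \left(-17\right) = -294 - -714 = -294 + 714 = 420$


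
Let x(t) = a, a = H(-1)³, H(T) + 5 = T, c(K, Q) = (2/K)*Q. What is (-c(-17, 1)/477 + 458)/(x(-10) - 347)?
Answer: -3713924/4565367 ≈ -0.81350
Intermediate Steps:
c(K, Q) = 2*Q/K
H(T) = -5 + T
a = -216 (a = (-5 - 1)³ = (-6)³ = -216)
x(t) = -216
(-c(-17, 1)/477 + 458)/(x(-10) - 347) = (-2*1/(-17)/477 + 458)/(-216 - 347) = (-2*1*(-1/17)/477 + 458)/(-563) = (-(-2)/(17*477) + 458)*(-1/563) = (-1*(-2/8109) + 458)*(-1/563) = (2/8109 + 458)*(-1/563) = (3713924/8109)*(-1/563) = -3713924/4565367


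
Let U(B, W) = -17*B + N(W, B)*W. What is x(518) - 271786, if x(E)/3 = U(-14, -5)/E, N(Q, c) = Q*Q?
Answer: -140784809/518 ≈ -2.7179e+5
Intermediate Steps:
N(Q, c) = Q**2
U(B, W) = W**3 - 17*B (U(B, W) = -17*B + W**2*W = -17*B + W**3 = W**3 - 17*B)
x(E) = 339/E (x(E) = 3*(((-5)**3 - 17*(-14))/E) = 3*((-125 + 238)/E) = 3*(113/E) = 339/E)
x(518) - 271786 = 339/518 - 271786 = -140784809/518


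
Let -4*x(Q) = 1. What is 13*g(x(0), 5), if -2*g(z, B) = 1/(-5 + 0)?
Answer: 13/10 ≈ 1.3000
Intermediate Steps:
x(Q) = -¼ (x(Q) = -¼*1 = -¼)
g(z, B) = ⅒ (g(z, B) = -1/(2*(-5 + 0)) = -½/(-5) = -½*(-⅕) = ⅒)
13*g(x(0), 5) = 13*(⅒) = 13/10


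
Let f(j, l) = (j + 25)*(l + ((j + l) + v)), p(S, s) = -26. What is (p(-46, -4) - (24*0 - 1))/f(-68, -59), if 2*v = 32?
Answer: -5/1462 ≈ -0.0034200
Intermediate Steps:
v = 16 (v = (½)*32 = 16)
f(j, l) = (25 + j)*(16 + j + 2*l) (f(j, l) = (j + 25)*(l + ((j + l) + 16)) = (25 + j)*(l + (16 + j + l)) = (25 + j)*(16 + j + 2*l))
(p(-46, -4) - (24*0 - 1))/f(-68, -59) = (-26 - (24*0 - 1))/(400 + (-68)² + 41*(-68) + 50*(-59) + 2*(-68)*(-59)) = (-26 - (0 - 1))/(400 + 4624 - 2788 - 2950 + 8024) = (-26 - 1*(-1))/7310 = (-26 + 1)*(1/7310) = -25*1/7310 = -5/1462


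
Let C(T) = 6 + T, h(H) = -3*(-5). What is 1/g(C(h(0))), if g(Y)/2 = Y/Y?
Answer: 1/2 ≈ 0.50000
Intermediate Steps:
h(H) = 15
g(Y) = 2 (g(Y) = 2*(Y/Y) = 2*1 = 2)
1/g(C(h(0))) = 1/2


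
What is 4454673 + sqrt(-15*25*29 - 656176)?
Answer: 4454673 + I*sqrt(667051) ≈ 4.4547e+6 + 816.73*I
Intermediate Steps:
4454673 + sqrt(-15*25*29 - 656176) = 4454673 + sqrt(-375*29 - 656176) = 4454673 + sqrt(-10875 - 656176) = 4454673 + sqrt(-667051) = 4454673 + I*sqrt(667051)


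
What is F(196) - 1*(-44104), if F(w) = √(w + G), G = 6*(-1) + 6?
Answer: 44118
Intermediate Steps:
G = 0 (G = -6 + 6 = 0)
F(w) = √w (F(w) = √(w + 0) = √w)
F(196) - 1*(-44104) = √196 - 1*(-44104) = 14 + 44104 = 44118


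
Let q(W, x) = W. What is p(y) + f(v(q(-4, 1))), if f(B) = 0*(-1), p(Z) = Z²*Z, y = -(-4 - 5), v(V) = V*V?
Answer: 729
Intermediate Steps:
v(V) = V²
y = 9 (y = -1*(-9) = 9)
p(Z) = Z³
f(B) = 0
p(y) + f(v(q(-4, 1))) = 9³ + 0 = 729 + 0 = 729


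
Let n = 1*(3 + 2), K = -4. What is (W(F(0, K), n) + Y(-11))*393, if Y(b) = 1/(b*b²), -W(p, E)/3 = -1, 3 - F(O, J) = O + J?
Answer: 1568856/1331 ≈ 1178.7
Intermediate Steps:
F(O, J) = 3 - J - O (F(O, J) = 3 - (O + J) = 3 - (J + O) = 3 + (-J - O) = 3 - J - O)
n = 5 (n = 1*5 = 5)
W(p, E) = 3 (W(p, E) = -3*(-1) = 3)
Y(b) = b⁻³ (Y(b) = 1/(b³) = b⁻³)
(W(F(0, K), n) + Y(-11))*393 = (3 + (-11)⁻³)*393 = (3 - 1/1331)*393 = (3992/1331)*393 = 1568856/1331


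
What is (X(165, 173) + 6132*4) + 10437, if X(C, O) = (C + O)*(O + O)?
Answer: 151913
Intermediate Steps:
X(C, O) = 2*O*(C + O) (X(C, O) = (C + O)*(2*O) = 2*O*(C + O))
(X(165, 173) + 6132*4) + 10437 = (2*173*(165 + 173) + 6132*4) + 10437 = (2*173*338 + 24528) + 10437 = (116948 + 24528) + 10437 = 141476 + 10437 = 151913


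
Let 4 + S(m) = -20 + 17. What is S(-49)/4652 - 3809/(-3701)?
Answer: 17693561/17217052 ≈ 1.0277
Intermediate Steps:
S(m) = -7 (S(m) = -4 + (-20 + 17) = -4 - 3 = -7)
S(-49)/4652 - 3809/(-3701) = -7/4652 - 3809/(-3701) = -7*1/4652 - 3809*(-1/3701) = -7/4652 + 3809/3701 = 17693561/17217052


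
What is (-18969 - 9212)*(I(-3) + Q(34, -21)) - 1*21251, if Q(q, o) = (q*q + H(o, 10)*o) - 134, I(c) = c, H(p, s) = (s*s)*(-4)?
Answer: -265458090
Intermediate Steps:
H(p, s) = -4*s² (H(p, s) = s²*(-4) = -4*s²)
Q(q, o) = -134 + q² - 400*o (Q(q, o) = (q*q + (-4*10²)*o) - 134 = (q² + (-4*100)*o) - 134 = (q² - 400*o) - 134 = -134 + q² - 400*o)
(-18969 - 9212)*(I(-3) + Q(34, -21)) - 1*21251 = (-18969 - 9212)*(-3 + (-134 + 34² - 400*(-21))) - 1*21251 = -28181*(-3 + (-134 + 1156 + 8400)) - 21251 = -28181*(-3 + 9422) - 21251 = -28181*9419 - 21251 = -265436839 - 21251 = -265458090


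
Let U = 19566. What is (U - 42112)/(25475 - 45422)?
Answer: 22546/19947 ≈ 1.1303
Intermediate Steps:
(U - 42112)/(25475 - 45422) = (19566 - 42112)/(25475 - 45422) = -22546/(-19947) = -22546*(-1/19947) = 22546/19947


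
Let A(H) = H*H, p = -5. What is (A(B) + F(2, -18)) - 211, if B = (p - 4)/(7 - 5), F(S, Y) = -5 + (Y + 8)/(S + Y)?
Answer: -1561/8 ≈ -195.13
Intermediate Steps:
F(S, Y) = -5 + (8 + Y)/(S + Y)
B = -9/2 (B = (-5 - 4)/(7 - 5) = -9/2 ≈ -4.5000)
A(H) = H**2
(A(B) + F(2, -18)) - 211 = ((-9/2)**2 + (8 - 5*2 - 4*(-18))/(2 - 18)) - 211 = (81/4 + (8 - 10 + 72)/(-16)) - 211 = (81/4 - 1/16*70) - 211 = (81/4 - 35/8) - 211 = 127/8 - 211 = -1561/8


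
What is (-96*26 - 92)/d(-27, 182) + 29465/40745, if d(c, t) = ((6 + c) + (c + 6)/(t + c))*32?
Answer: 971666209/213568992 ≈ 4.5497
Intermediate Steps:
d(c, t) = 192 + 32*c + 32*(6 + c)/(c + t) (d(c, t) = ((6 + c) + (6 + c)/(c + t))*32 = (6 + c + (6 + c)/(c + t))*32 = 192 + 32*c + 32*(6 + c)/(c + t))
(-96*26 - 92)/d(-27, 182) + 29465/40745 = (-96*26 - 92)/((32*(6 + (-27)**2 + 6*182 + 7*(-27) - 27*182)/(-27 + 182))) + 29465/40745 = (-2496 - 92)/((32*(6 + 729 + 1092 - 189 - 4914)/155)) + 29465*(1/40745) = -2588/(32*(1/155)*(-3276)) + 5893/8149 = -2588/(-104832/155) + 5893/8149 = -2588*(-155/104832) + 5893/8149 = 100285/26208 + 5893/8149 = 971666209/213568992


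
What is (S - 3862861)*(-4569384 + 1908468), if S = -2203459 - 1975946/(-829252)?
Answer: 3346438486979332926/207313 ≈ 1.6142e+13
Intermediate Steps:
S = -913610403361/414626 (S = -2203459 - 1975946*(-1/829252) = -2203459 + 987973/414626 = -913610403361/414626 ≈ -2.2035e+6)
(S - 3862861)*(-4569384 + 1908468) = (-913610403361/414626 - 3862861)*(-4569384 + 1908468) = -2515253008347/414626*(-2660916) = 3346438486979332926/207313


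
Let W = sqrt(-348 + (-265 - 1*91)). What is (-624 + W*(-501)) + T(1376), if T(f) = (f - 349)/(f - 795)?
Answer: -361517/581 - 4008*I*sqrt(11) ≈ -622.23 - 13293.0*I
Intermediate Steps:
T(f) = (-349 + f)/(-795 + f)
W = 8*I*sqrt(11) (W = sqrt(-348 + (-265 - 91)) = sqrt(-348 - 356) = sqrt(-704) = 8*I*sqrt(11) ≈ 26.533*I)
(-624 + W*(-501)) + T(1376) = (-624 + (8*I*sqrt(11))*(-501)) + (-349 + 1376)/(-795 + 1376) = (-624 - 4008*I*sqrt(11)) + 1027/581 = -361517/581 - 4008*I*sqrt(11)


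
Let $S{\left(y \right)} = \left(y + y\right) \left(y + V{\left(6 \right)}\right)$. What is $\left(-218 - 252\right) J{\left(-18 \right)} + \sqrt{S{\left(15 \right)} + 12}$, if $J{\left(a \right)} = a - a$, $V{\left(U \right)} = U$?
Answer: $\sqrt{642} \approx 25.338$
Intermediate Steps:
$J{\left(a \right)} = 0$
$S{\left(y \right)} = 2 y \left(6 + y\right)$ ($S{\left(y \right)} = \left(y + y\right) \left(y + 6\right) = 2 y \left(6 + y\right)$)
$\left(-218 - 252\right) J{\left(-18 \right)} + \sqrt{S{\left(15 \right)} + 12} = \left(-218 - 252\right) 0 + \sqrt{2 \cdot 15 \left(6 + 15\right) + 12} = \left(-218 - 252\right) 0 + \sqrt{2 \cdot 15 \cdot 21 + 12} = \left(-470\right) 0 + \sqrt{630 + 12} = 0 + \sqrt{642} = \sqrt{642}$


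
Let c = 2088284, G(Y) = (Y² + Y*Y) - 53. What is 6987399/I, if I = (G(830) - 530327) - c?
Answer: -6987399/1240864 ≈ -5.6311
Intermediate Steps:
G(Y) = -53 + 2*Y² (G(Y) = (Y² + Y²) - 53 = 2*Y² - 53 = -53 + 2*Y²)
I = -1240864 (I = ((-53 + 2*830²) - 530327) - 1*2088284 = ((-53 + 2*688900) - 530327) - 2088284 = ((-53 + 1377800) - 530327) - 2088284 = (1377747 - 530327) - 2088284 = 847420 - 2088284 = -1240864)
6987399/I = 6987399/(-1240864) = 6987399*(-1/1240864) = -6987399/1240864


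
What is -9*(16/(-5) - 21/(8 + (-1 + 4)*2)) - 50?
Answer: -77/10 ≈ -7.7000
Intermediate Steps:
-9*(16/(-5) - 21/(8 + (-1 + 4)*2)) - 50 = -9*(16*(-⅕) - 21/(8 + 3*2)) - 50 = -9*(-16/5 - 21/(8 + 6)) - 50 = -9*(-16/5 - 21/14) - 50 = -9*(-16/5 - 21*1/14) - 50 = -9*(-16/5 - 3/2) - 50 = -9*(-47/10) - 50 = 423/10 - 50 = -77/10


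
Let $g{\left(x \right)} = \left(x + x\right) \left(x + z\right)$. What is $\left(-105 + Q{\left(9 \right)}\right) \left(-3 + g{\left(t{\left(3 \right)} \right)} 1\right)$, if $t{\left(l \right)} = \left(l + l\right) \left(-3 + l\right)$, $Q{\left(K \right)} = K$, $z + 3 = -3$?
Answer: $288$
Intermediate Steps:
$z = -6$ ($z = -3 - 3 = -6$)
$t{\left(l \right)} = 2 l \left(-3 + l\right)$
$g{\left(x \right)} = 2 x \left(-6 + x\right)$ ($g{\left(x \right)} = \left(x + x\right) \left(x - 6\right) = 2 x \left(-6 + x\right)$)
$\left(-105 + Q{\left(9 \right)}\right) \left(-3 + g{\left(t{\left(3 \right)} \right)} 1\right) = \left(-105 + 9\right) \left(-3 + 2 \cdot 2 \cdot 3 \left(-3 + 3\right) \left(-6 + 2 \cdot 3 \left(-3 + 3\right)\right) 1\right) = - 96 \left(-3 + 2 \cdot 2 \cdot 3 \cdot 0 \left(-6 + 2 \cdot 3 \cdot 0\right) 1\right) = - 96 \left(-3 + 2 \cdot 0 \left(-6 + 0\right) 1\right) = - 96 \left(-3 + 2 \cdot 0 \left(-6\right) 1\right) = - 96 \left(-3 + 0 \cdot 1\right) = - 96 \left(-3 + 0\right) = \left(-96\right) \left(-3\right) = 288$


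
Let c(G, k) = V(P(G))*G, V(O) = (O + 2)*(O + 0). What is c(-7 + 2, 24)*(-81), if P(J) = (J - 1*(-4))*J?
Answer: 14175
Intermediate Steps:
P(J) = J*(4 + J) (P(J) = (J + 4)*J = (4 + J)*J = J*(4 + J))
V(O) = O*(2 + O) (V(O) = (2 + O)*O = O*(2 + O))
c(G, k) = G**2*(2 + G*(4 + G))*(4 + G) (c(G, k) = ((G*(4 + G))*(2 + G*(4 + G)))*G = (G*(2 + G*(4 + G))*(4 + G))*G = G**2*(2 + G*(4 + G))*(4 + G))
c(-7 + 2, 24)*(-81) = ((-7 + 2)**2*(2 + (-7 + 2)*(4 + (-7 + 2)))*(4 + (-7 + 2)))*(-81) = ((-5)**2*(2 - 5*(4 - 5))*(4 - 5))*(-81) = (25*(2 - 5*(-1))*(-1))*(-81) = (25*(2 + 5)*(-1))*(-81) = (25*7*(-1))*(-81) = -175*(-81) = 14175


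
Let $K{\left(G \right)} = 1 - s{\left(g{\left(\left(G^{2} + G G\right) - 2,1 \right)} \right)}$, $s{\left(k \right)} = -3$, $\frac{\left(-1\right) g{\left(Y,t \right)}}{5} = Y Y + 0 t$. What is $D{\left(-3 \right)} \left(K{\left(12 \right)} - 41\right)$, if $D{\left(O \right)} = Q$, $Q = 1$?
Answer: $-37$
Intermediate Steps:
$D{\left(O \right)} = 1$
$g{\left(Y,t \right)} = - 5 Y^{2}$ ($g{\left(Y,t \right)} = - 5 \left(Y Y + 0 t\right) = - 5 \left(Y^{2} + 0\right) = - 5 Y^{2}$)
$K{\left(G \right)} = 4$ ($K{\left(G \right)} = 1 - -3 = 1 + 3 = 4$)
$D{\left(-3 \right)} \left(K{\left(12 \right)} - 41\right) = 1 \left(4 - 41\right) = 1 \left(-37\right) = -37$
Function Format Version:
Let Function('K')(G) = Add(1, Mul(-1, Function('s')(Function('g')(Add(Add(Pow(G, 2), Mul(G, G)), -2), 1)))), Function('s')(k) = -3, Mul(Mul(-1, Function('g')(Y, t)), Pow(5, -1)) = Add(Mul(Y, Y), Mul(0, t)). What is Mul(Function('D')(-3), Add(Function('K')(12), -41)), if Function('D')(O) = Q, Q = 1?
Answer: -37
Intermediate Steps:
Function('D')(O) = 1
Function('g')(Y, t) = Mul(-5, Pow(Y, 2)) (Function('g')(Y, t) = Mul(-5, Add(Mul(Y, Y), Mul(0, t))) = Mul(-5, Add(Pow(Y, 2), 0)) = Mul(-5, Pow(Y, 2)))
Function('K')(G) = 4 (Function('K')(G) = Add(1, Mul(-1, -3)) = Add(1, 3) = 4)
Mul(Function('D')(-3), Add(Function('K')(12), -41)) = Mul(1, Add(4, -41)) = Mul(1, -37) = -37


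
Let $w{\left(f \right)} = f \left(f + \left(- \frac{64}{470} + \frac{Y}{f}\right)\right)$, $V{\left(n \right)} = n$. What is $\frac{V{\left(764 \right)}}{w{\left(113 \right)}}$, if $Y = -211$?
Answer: $\frac{89770}{1473757} \approx 0.060912$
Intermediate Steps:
$w{\left(f \right)} = f \left(- \frac{32}{235} + f - \frac{211}{f}\right)$ ($w{\left(f \right)} = f \left(f - \left(\frac{32}{235} + \frac{211}{f}\right)\right) = f \left(- \frac{32}{235} + f - \frac{211}{f}\right)$)
$\frac{V{\left(764 \right)}}{w{\left(113 \right)}} = \frac{764}{-211 + 113^{2} - \frac{3616}{235}} = \frac{764}{-211 + 12769 - \frac{3616}{235}} = \frac{764}{\frac{2947514}{235}} = 764 \cdot \frac{235}{2947514} = \frac{89770}{1473757}$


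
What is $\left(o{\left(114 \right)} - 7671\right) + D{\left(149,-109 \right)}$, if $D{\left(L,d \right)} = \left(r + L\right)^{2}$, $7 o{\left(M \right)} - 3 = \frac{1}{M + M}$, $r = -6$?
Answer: $\frac{20394373}{1596} \approx 12778.0$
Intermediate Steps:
$o{\left(M \right)} = \frac{3}{7} + \frac{1}{14 M}$ ($o{\left(M \right)} = \frac{3}{7} + \frac{1}{7 \left(M + M\right)} = \frac{3}{7} + \frac{1}{7 \cdot 2 M} = \frac{3}{7} + \frac{\frac{1}{2} \frac{1}{M}}{7} = \frac{3}{7} + \frac{1}{14 M}$)
$D{\left(L,d \right)} = \left(-6 + L\right)^{2}$
$\left(o{\left(114 \right)} - 7671\right) + D{\left(149,-109 \right)} = \left(\frac{1 + 6 \cdot 114}{14 \cdot 114} - 7671\right) + \left(-6 + 149\right)^{2} = \left(\frac{1}{14} \cdot \frac{1}{114} \left(1 + 684\right) - 7671\right) + 143^{2} = \left(\frac{1}{14} \cdot \frac{1}{114} \cdot 685 - 7671\right) + 20449 = \left(\frac{685}{1596} - 7671\right) + 20449 = - \frac{12242231}{1596} + 20449 = \frac{20394373}{1596}$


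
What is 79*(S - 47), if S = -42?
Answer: -7031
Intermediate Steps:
79*(S - 47) = 79*(-42 - 47) = 79*(-89) = -7031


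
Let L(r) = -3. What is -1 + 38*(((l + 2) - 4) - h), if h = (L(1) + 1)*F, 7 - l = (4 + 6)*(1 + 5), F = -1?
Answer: -2167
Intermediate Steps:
l = -53 (l = 7 - (4 + 6)*(1 + 5) = 7 - 10*6 = 7 - 1*60 = 7 - 60 = -53)
h = 2 (h = (-3 + 1)*(-1) = -2*(-1) = 2)
-1 + 38*(((l + 2) - 4) - h) = -1 + 38*(((-53 + 2) - 4) - 1*2) = -1 + 38*((-51 - 4) - 2) = -1 + 38*(-55 - 2) = -1 + 38*(-57) = -1 - 2166 = -2167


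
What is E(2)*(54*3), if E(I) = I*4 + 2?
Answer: 1620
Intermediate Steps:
E(I) = 2 + 4*I (E(I) = 4*I + 2 = 2 + 4*I)
E(2)*(54*3) = (2 + 4*2)*(54*3) = (2 + 8)*162 = 10*162 = 1620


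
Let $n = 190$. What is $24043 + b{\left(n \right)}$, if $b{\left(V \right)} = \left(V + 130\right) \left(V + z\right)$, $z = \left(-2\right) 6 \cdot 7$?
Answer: $57963$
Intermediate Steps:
$z = -84$ ($z = \left(-12\right) 7 = -84$)
$b{\left(V \right)} = \left(-84 + V\right) \left(130 + V\right)$ ($b{\left(V \right)} = \left(V + 130\right) \left(V - 84\right) = \left(130 + V\right) \left(-84 + V\right) = \left(-84 + V\right) \left(130 + V\right)$)
$24043 + b{\left(n \right)} = 24043 + \left(-10920 + 190^{2} + 46 \cdot 190\right) = 24043 + \left(-10920 + 36100 + 8740\right) = 24043 + 33920 = 57963$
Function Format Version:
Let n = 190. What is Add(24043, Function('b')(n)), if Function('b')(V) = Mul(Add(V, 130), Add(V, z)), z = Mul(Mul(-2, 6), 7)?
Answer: 57963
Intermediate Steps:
z = -84 (z = Mul(-12, 7) = -84)
Function('b')(V) = Mul(Add(-84, V), Add(130, V)) (Function('b')(V) = Mul(Add(V, 130), Add(V, -84)) = Mul(Add(130, V), Add(-84, V)) = Mul(Add(-84, V), Add(130, V)))
Add(24043, Function('b')(n)) = Add(24043, Add(-10920, Pow(190, 2), Mul(46, 190))) = Add(24043, Add(-10920, 36100, 8740)) = Add(24043, 33920) = 57963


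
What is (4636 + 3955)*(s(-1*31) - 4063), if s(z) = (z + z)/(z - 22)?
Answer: -1849444707/53 ≈ -3.4895e+7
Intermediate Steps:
s(z) = 2*z/(-22 + z) (s(z) = (2*z)/(-22 + z) = 2*z/(-22 + z))
(4636 + 3955)*(s(-1*31) - 4063) = (4636 + 3955)*(2*(-1*31)/(-22 - 1*31) - 4063) = 8591*(2*(-31)/(-22 - 31) - 4063) = 8591*(2*(-31)/(-53) - 4063) = 8591*(2*(-31)*(-1/53) - 4063) = 8591*(62/53 - 4063) = 8591*(-215277/53) = -1849444707/53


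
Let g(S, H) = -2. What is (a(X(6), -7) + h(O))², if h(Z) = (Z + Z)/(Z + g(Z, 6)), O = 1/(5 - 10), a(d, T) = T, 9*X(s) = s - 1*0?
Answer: 5625/121 ≈ 46.488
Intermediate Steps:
X(s) = s/9 (X(s) = (s - 1*0)/9 = (s + 0)/9 = s/9)
O = -⅕ (O = 1/(-5) = -⅕ ≈ -0.20000)
h(Z) = 2*Z/(-2 + Z) (h(Z) = (Z + Z)/(Z - 2) = (2*Z)/(-2 + Z) = 2*Z/(-2 + Z))
(a(X(6), -7) + h(O))² = (-7 + 2*(-⅕)/(-2 - ⅕))² = (-7 + 2*(-⅕)/(-11/5))² = (-7 + 2*(-⅕)*(-5/11))² = (-7 + 2/11)² = (-75/11)² = 5625/121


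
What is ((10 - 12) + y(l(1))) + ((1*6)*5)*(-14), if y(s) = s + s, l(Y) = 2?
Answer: -418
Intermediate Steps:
y(s) = 2*s
((10 - 12) + y(l(1))) + ((1*6)*5)*(-14) = ((10 - 12) + 2*2) + ((1*6)*5)*(-14) = (-2 + 4) + (6*5)*(-14) = 2 + 30*(-14) = 2 - 420 = -418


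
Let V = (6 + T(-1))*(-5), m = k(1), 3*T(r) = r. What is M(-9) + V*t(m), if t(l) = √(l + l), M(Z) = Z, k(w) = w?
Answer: -9 - 85*√2/3 ≈ -49.069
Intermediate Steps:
T(r) = r/3
m = 1
t(l) = √2*√l (t(l) = √(2*l) = √2*√l)
V = -85/3 (V = (6 + (⅓)*(-1))*(-5) = (6 - ⅓)*(-5) = (17/3)*(-5) = -85/3 ≈ -28.333)
M(-9) + V*t(m) = -9 - 85*√2*√1/3 = -9 - 85*√2/3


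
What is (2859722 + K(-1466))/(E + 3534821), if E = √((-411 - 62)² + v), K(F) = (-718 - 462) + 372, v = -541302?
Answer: 5052874622197/6247479909807 - 1429457*I*√317573/6247479909807 ≈ 0.80879 - 0.00012894*I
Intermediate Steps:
K(F) = -808 (K(F) = -1180 + 372 = -808)
E = I*√317573 (E = √((-411 - 62)² - 541302) = √((-473)² - 541302) = √(223729 - 541302) = √(-317573) = I*√317573 ≈ 563.54*I)
(2859722 + K(-1466))/(E + 3534821) = (2859722 - 808)/(I*√317573 + 3534821) = 2858914/(3534821 + I*√317573)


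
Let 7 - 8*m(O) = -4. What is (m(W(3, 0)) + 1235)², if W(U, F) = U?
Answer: 97831881/64 ≈ 1.5286e+6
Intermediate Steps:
m(O) = 11/8 (m(O) = 7/8 - ⅛*(-4) = 7/8 + ½ = 11/8)
(m(W(3, 0)) + 1235)² = (11/8 + 1235)² = (9891/8)² = 97831881/64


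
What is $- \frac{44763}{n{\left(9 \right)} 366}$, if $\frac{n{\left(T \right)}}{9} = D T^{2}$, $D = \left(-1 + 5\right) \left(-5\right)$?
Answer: $\frac{14921}{1778760} \approx 0.0083884$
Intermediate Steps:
$D = -20$ ($D = 4 \left(-5\right) = -20$)
$n{\left(T \right)} = - 180 T^{2}$ ($n{\left(T \right)} = 9 \left(- 20 T^{2}\right) = - 180 T^{2}$)
$- \frac{44763}{n{\left(9 \right)} 366} = - \frac{44763}{- 180 \cdot 9^{2} \cdot 366} = - \frac{44763}{\left(-180\right) 81 \cdot 366} = - \frac{44763}{\left(-14580\right) 366} = - \frac{44763}{-5336280} = \left(-44763\right) \left(- \frac{1}{5336280}\right) = \frac{14921}{1778760}$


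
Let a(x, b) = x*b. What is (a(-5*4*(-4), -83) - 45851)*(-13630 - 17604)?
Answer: 1639503894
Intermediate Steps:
a(x, b) = b*x
(a(-5*4*(-4), -83) - 45851)*(-13630 - 17604) = (-83*(-5*4)*(-4) - 45851)*(-13630 - 17604) = (-(-1660)*(-4) - 45851)*(-31234) = (-83*80 - 45851)*(-31234) = (-6640 - 45851)*(-31234) = -52491*(-31234) = 1639503894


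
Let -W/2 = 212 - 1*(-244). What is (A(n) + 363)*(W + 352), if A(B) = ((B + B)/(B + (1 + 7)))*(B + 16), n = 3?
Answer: -2299920/11 ≈ -2.0908e+5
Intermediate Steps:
W = -912 (W = -2*(212 - 1*(-244)) = -2*(212 + 244) = -2*456 = -912)
A(B) = 2*B*(16 + B)/(8 + B) (A(B) = ((2*B)/(B + 8))*(16 + B) = ((2*B)/(8 + B))*(16 + B) = (2*B/(8 + B))*(16 + B) = 2*B*(16 + B)/(8 + B))
(A(n) + 363)*(W + 352) = (2*3*(16 + 3)/(8 + 3) + 363)*(-912 + 352) = (2*3*19/11 + 363)*(-560) = (2*3*(1/11)*19 + 363)*(-560) = (114/11 + 363)*(-560) = (4107/11)*(-560) = -2299920/11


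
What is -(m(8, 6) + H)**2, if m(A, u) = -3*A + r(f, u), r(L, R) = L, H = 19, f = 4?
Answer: -1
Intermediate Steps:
m(A, u) = 4 - 3*A (m(A, u) = -3*A + 4 = 4 - 3*A)
-(m(8, 6) + H)**2 = -((4 - 3*8) + 19)**2 = -((4 - 24) + 19)**2 = -(-20 + 19)**2 = -1*(-1)**2 = -1*1 = -1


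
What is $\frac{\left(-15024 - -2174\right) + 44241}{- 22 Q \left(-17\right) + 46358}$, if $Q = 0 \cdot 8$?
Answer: $\frac{31391}{46358} \approx 0.67714$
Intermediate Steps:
$Q = 0$
$\frac{\left(-15024 - -2174\right) + 44241}{- 22 Q \left(-17\right) + 46358} = \frac{\left(-15024 - -2174\right) + 44241}{\left(-22\right) 0 \left(-17\right) + 46358} = \frac{\left(-15024 + 2174\right) + 44241}{0 \left(-17\right) + 46358} = \frac{-12850 + 44241}{0 + 46358} = \frac{31391}{46358}$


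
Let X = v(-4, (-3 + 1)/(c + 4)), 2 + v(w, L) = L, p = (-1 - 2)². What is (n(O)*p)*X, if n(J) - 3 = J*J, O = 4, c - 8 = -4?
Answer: -1539/4 ≈ -384.75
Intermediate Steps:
c = 4 (c = 8 - 4 = 4)
p = 9 (p = (-3)² = 9)
n(J) = 3 + J² (n(J) = 3 + J*J = 3 + J²)
v(w, L) = -2 + L
X = -9/4 (X = -2 + (-3 + 1)/(4 + 4) = -2 - 2/8 = -2 - 2*⅛ = -2 - ¼ = -9/4 ≈ -2.2500)
(n(O)*p)*X = ((3 + 4²)*9)*(-9/4) = ((3 + 16)*9)*(-9/4) = (19*9)*(-9/4) = 171*(-9/4) = -1539/4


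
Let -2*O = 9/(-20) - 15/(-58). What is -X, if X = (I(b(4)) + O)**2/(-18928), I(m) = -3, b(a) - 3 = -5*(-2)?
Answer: 11350161/25469516800 ≈ 0.00044564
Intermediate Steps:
b(a) = 13 (b(a) = 3 - 5*(-2) = 3 + 10 = 13)
O = 111/1160 (O = -(9/(-20) - 15/(-58))/2 = -(9*(-1/20) - 15*(-1/58))/2 = -(-9/20 + 15/58)/2 = -1/2*(-111/580) = 111/1160 ≈ 0.095690)
X = -11350161/25469516800 (X = (-3 + 111/1160)**2/(-18928) = (-3369/1160)**2*(-1/18928) = (11350161/1345600)*(-1/18928) = -11350161/25469516800 ≈ -0.00044564)
-X = -1*(-11350161/25469516800) = 11350161/25469516800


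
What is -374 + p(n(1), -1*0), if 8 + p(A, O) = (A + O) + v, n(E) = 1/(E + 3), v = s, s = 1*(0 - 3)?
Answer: -1539/4 ≈ -384.75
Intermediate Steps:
s = -3 (s = 1*(-3) = -3)
v = -3
n(E) = 1/(3 + E)
p(A, O) = -11 + A + O (p(A, O) = -8 + ((A + O) - 3) = -8 + (-3 + A + O) = -11 + A + O)
-374 + p(n(1), -1*0) = -374 + (-11 + 1/(3 + 1) - 1*0) = -374 + (-11 + 1/4 + 0) = -374 + (-11 + ¼ + 0) = -374 - 43/4 = -1539/4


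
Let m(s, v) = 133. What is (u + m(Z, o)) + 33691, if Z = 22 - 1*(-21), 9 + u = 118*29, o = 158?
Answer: 37237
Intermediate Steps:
u = 3413 (u = -9 + 118*29 = -9 + 3422 = 3413)
Z = 43 (Z = 22 + 21 = 43)
(u + m(Z, o)) + 33691 = (3413 + 133) + 33691 = 3546 + 33691 = 37237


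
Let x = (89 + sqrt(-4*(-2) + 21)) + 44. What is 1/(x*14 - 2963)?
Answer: -1101/1206517 - 14*sqrt(29)/1206517 ≈ -0.00097503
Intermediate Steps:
x = 133 + sqrt(29) (x = (89 + sqrt(8 + 21)) + 44 = (89 + sqrt(29)) + 44 = 133 + sqrt(29) ≈ 138.39)
1/(x*14 - 2963) = 1/((133 + sqrt(29))*14 - 2963) = 1/((1862 + 14*sqrt(29)) - 2963) = 1/(-1101 + 14*sqrt(29))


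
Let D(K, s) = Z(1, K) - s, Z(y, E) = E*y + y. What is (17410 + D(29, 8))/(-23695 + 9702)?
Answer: -17432/13993 ≈ -1.2458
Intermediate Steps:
Z(y, E) = y + E*y
D(K, s) = 1 + K - s (D(K, s) = 1*(1 + K) - s = (1 + K) - s = 1 + K - s)
(17410 + D(29, 8))/(-23695 + 9702) = (17410 + (1 + 29 - 1*8))/(-23695 + 9702) = (17410 + (1 + 29 - 8))/(-13993) = (17410 + 22)*(-1/13993) = 17432*(-1/13993) = -17432/13993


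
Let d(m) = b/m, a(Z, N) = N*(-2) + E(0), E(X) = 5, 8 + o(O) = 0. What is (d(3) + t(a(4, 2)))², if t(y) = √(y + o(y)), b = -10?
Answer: 37/9 - 20*I*√7/3 ≈ 4.1111 - 17.638*I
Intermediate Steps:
o(O) = -8 (o(O) = -8 + 0 = -8)
a(Z, N) = 5 - 2*N (a(Z, N) = N*(-2) + 5 = -2*N + 5 = 5 - 2*N)
t(y) = √(-8 + y) (t(y) = √(y - 8) = √(-8 + y))
d(m) = -10/m
(d(3) + t(a(4, 2)))² = (-10/3 + √(-8 + (5 - 2*2)))² = (-10*⅓ + √(-8 + (5 - 4)))² = (-10/3 + √(-8 + 1))² = (-10/3 + √(-7))² = (-10/3 + I*√7)²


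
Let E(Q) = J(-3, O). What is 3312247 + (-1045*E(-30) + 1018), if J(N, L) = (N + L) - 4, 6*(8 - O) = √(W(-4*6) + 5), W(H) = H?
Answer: 3312220 + 1045*I*√19/6 ≈ 3.3122e+6 + 759.17*I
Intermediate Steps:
O = 8 - I*√19/6 (O = 8 - √(-4*6 + 5)/6 = 8 - √(-24 + 5)/6 = 8 - I*√19/6 ≈ 8.0 - 0.72648*I)
J(N, L) = -4 + L + N (J(N, L) = (L + N) - 4 = -4 + L + N)
E(Q) = 1 - I*√19/6 (E(Q) = -4 + (8 - I*√19/6) - 3 = 1 - I*√19/6)
3312247 + (-1045*E(-30) + 1018) = 3312247 + (-1045*(1 - I*√19/6) + 1018) = 3312247 + ((-1045 + 1045*I*√19/6) + 1018) = 3312247 + (-27 + 1045*I*√19/6) = 3312220 + 1045*I*√19/6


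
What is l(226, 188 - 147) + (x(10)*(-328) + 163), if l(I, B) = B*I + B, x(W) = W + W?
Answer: 2910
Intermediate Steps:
x(W) = 2*W
l(I, B) = B + B*I
l(226, 188 - 147) + (x(10)*(-328) + 163) = (188 - 147)*(1 + 226) + ((2*10)*(-328) + 163) = 41*227 + (20*(-328) + 163) = 9307 + (-6560 + 163) = 9307 - 6397 = 2910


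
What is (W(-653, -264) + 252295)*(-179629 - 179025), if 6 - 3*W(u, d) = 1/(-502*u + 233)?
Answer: -89050118003237192/984117 ≈ -9.0487e+10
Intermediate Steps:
W(u, d) = 2 - 1/(3*(233 - 502*u)) (W(u, d) = 2 - 1/(3*(-502*u + 233)) = 2 - 1/(3*(233 - 502*u)))
(W(-653, -264) + 252295)*(-179629 - 179025) = ((-1397 + 3012*(-653))/(3*(-233 + 502*(-653))) + 252295)*(-179629 - 179025) = ((-1397 - 1966836)/(3*(-233 - 327806)) + 252295)*(-358654) = ((1/3)*(-1968233)/(-328039) + 252295)*(-358654) = ((1/3)*(-1/328039)*(-1968233) + 252295)*(-358654) = (1968233/984117 + 252295)*(-358654) = (248289766748/984117)*(-358654) = -89050118003237192/984117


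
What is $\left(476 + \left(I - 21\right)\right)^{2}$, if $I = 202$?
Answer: $431649$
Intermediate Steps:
$\left(476 + \left(I - 21\right)\right)^{2} = \left(476 + \left(202 - 21\right)\right)^{2} = \left(476 + 181\right)^{2} = 657^{2} = 431649$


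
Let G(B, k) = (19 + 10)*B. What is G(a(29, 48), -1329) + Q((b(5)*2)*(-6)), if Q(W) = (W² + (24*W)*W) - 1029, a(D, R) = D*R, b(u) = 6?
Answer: 168939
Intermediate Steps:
G(B, k) = 29*B
Q(W) = -1029 + 25*W² (Q(W) = (W² + 24*W²) - 1029 = 25*W² - 1029 = -1029 + 25*W²)
G(a(29, 48), -1329) + Q((b(5)*2)*(-6)) = 29*(29*48) + (-1029 + 25*((6*2)*(-6))²) = 29*1392 + (-1029 + 25*(12*(-6))²) = 40368 + (-1029 + 25*(-72)²) = 40368 + (-1029 + 25*5184) = 40368 + (-1029 + 129600) = 40368 + 128571 = 168939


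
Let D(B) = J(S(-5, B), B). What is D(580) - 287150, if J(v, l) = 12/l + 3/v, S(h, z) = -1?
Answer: -41637182/145 ≈ -2.8715e+5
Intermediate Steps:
J(v, l) = 3/v + 12/l
D(B) = -3 + 12/B (D(B) = 3/(-1) + 12/B = 3*(-1) + 12/B = -3 + 12/B)
D(580) - 287150 = (-3 + 12/580) - 287150 = (-3 + 12*(1/580)) - 287150 = (-3 + 3/145) - 287150 = -432/145 - 287150 = -41637182/145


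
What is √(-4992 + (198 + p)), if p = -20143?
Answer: I*√24937 ≈ 157.91*I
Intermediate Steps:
√(-4992 + (198 + p)) = √(-4992 + (198 - 20143)) = √(-4992 - 19945) = √(-24937) = I*√24937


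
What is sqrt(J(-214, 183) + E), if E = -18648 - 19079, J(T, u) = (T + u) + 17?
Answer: I*sqrt(37741) ≈ 194.27*I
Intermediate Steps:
J(T, u) = 17 + T + u
E = -37727
sqrt(J(-214, 183) + E) = sqrt((17 - 214 + 183) - 37727) = sqrt(-14 - 37727) = sqrt(-37741) = I*sqrt(37741)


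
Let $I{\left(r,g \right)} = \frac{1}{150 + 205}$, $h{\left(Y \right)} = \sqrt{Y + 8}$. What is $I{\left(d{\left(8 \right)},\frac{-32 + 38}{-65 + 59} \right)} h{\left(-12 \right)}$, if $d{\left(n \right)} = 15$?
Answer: $\frac{2 i}{355} \approx 0.0056338 i$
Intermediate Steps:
$h{\left(Y \right)} = \sqrt{8 + Y}$
$I{\left(r,g \right)} = \frac{1}{355}$
$I{\left(d{\left(8 \right)},\frac{-32 + 38}{-65 + 59} \right)} h{\left(-12 \right)} = \frac{\sqrt{8 - 12}}{355} = \frac{\sqrt{-4}}{355} = \frac{2 i}{355}$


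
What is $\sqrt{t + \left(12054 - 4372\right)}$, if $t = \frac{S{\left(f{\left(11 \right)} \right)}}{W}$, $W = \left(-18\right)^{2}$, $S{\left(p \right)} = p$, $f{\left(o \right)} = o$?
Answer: $\frac{\sqrt{2488979}}{18} \approx 87.647$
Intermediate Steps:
$W = 324$
$t = \frac{11}{324} \approx 0.033951$
$\sqrt{t + \left(12054 - 4372\right)} = \sqrt{\frac{11}{324} + \left(12054 - 4372\right)} = \sqrt{\frac{11}{324} + 7682} = \sqrt{\frac{2488979}{324}} = \frac{\sqrt{2488979}}{18}$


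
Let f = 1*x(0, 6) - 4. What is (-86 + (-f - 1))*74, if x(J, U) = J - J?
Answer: -6142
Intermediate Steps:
x(J, U) = 0
f = -4 (f = 1*0 - 4 = 0 - 4 = -4)
(-86 + (-f - 1))*74 = (-86 + (-1*(-4) - 1))*74 = (-86 + (4 - 1))*74 = (-86 + 3)*74 = -83*74 = -6142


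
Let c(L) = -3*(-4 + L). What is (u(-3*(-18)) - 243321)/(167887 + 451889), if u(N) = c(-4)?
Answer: -27033/68864 ≈ -0.39256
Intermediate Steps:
c(L) = 12 - 3*L
u(N) = 24 (u(N) = 12 - 3*(-4) = 12 + 12 = 24)
(u(-3*(-18)) - 243321)/(167887 + 451889) = (24 - 243321)/(167887 + 451889) = -243297/619776 = -243297*1/619776 = -27033/68864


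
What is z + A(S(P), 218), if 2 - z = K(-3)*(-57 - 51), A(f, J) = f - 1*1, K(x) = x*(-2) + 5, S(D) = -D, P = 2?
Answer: 1187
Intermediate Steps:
K(x) = 5 - 2*x (K(x) = -2*x + 5 = 5 - 2*x)
A(f, J) = -1 + f (A(f, J) = f - 1 = -1 + f)
z = 1190 (z = 2 - (5 - 2*(-3))*(-57 - 51) = 2 - (5 + 6)*(-108) = 2 - 11*(-108) = 2 - 1*(-1188) = 2 + 1188 = 1190)
z + A(S(P), 218) = 1190 + (-1 - 1*2) = 1190 + (-1 - 2) = 1190 - 3 = 1187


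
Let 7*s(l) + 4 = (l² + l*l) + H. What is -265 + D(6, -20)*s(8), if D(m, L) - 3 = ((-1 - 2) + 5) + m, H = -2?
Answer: -513/7 ≈ -73.286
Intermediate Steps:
D(m, L) = 5 + m (D(m, L) = 3 + (((-1 - 2) + 5) + m) = 3 + ((-3 + 5) + m) = 3 + (2 + m) = 5 + m)
s(l) = -6/7 + 2*l²/7 (s(l) = -4/7 + ((l² + l*l) - 2)/7 = -4/7 + ((l² + l²) - 2)/7 = -4/7 + (2*l² - 2)/7 = -4/7 + (-2 + 2*l²)/7 = -4/7 + (-2/7 + 2*l²/7) = -6/7 + 2*l²/7)
-265 + D(6, -20)*s(8) = -265 + (5 + 6)*(-6/7 + (2/7)*8²) = -265 + 11*(-6/7 + (2/7)*64) = -265 + 11*(-6/7 + 128/7) = -265 + 11*(122/7) = -265 + 1342/7 = -513/7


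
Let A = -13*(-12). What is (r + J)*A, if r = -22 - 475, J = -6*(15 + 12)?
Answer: -102804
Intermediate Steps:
J = -162 (J = -6*27 = -162)
A = 156
r = -497
(r + J)*A = (-497 - 162)*156 = -659*156 = -102804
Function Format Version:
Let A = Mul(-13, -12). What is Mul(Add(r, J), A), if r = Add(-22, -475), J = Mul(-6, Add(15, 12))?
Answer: -102804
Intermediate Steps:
J = -162 (J = Mul(-6, 27) = -162)
A = 156
r = -497
Mul(Add(r, J), A) = Mul(Add(-497, -162), 156) = Mul(-659, 156) = -102804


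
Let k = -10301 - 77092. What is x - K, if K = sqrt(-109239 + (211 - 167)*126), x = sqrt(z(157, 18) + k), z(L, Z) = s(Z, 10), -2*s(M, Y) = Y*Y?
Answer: I*(sqrt(87443) - sqrt(103695)) ≈ -26.309*I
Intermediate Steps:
k = -87393
s(M, Y) = -Y**2/2 (s(M, Y) = -Y*Y/2 = -Y**2/2)
z(L, Z) = -50 (z(L, Z) = -1/2*10**2 = -1/2*100 = -50)
x = I*sqrt(87443) (x = sqrt(-50 - 87393) = sqrt(-87443) = I*sqrt(87443) ≈ 295.71*I)
K = I*sqrt(103695) (K = sqrt(-109239 + 44*126) = sqrt(-109239 + 5544) = sqrt(-103695) = I*sqrt(103695) ≈ 322.02*I)
x - K = I*sqrt(87443) - I*sqrt(103695)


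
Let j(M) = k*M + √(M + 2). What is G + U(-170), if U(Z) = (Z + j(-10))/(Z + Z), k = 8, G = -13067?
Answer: -444253/34 - I*√2/170 ≈ -13066.0 - 0.0083189*I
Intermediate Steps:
j(M) = √(2 + M) + 8*M (j(M) = 8*M + √(M + 2) = 8*M + √(2 + M) = √(2 + M) + 8*M)
U(Z) = (-80 + Z + 2*I*√2)/(2*Z) (U(Z) = (Z + (√(2 - 10) + 8*(-10)))/(Z + Z) = (Z + (√(-8) - 80))/((2*Z)) = (Z + (2*I*√2 - 80))*(1/(2*Z)) = (Z + (-80 + 2*I*√2))*(1/(2*Z)) = (-80 + Z + 2*I*√2)*(1/(2*Z)) = (-80 + Z + 2*I*√2)/(2*Z))
G + U(-170) = -13067 + (-40 + (½)*(-170) + I*√2)/(-170) = -13067 - (-40 - 85 + I*√2)/170 = -13067 - (-125 + I*√2)/170 = -13067 + (25/34 - I*√2/170) = -444253/34 - I*√2/170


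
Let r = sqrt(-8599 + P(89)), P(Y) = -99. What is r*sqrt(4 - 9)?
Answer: -sqrt(43490) ≈ -208.54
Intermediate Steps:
r = I*sqrt(8698) (r = sqrt(-8599 - 99) = sqrt(-8698) = I*sqrt(8698) ≈ 93.263*I)
r*sqrt(4 - 9) = (I*sqrt(8698))*sqrt(4 - 9) = (I*sqrt(8698))*sqrt(-5) = (I*sqrt(8698))*(I*sqrt(5)) = -sqrt(43490)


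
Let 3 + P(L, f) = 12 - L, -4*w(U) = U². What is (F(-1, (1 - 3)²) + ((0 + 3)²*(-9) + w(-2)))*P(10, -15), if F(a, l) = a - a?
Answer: 82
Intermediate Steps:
w(U) = -U²/4
P(L, f) = 9 - L (P(L, f) = -3 + (12 - L) = 9 - L)
F(a, l) = 0
(F(-1, (1 - 3)²) + ((0 + 3)²*(-9) + w(-2)))*P(10, -15) = (0 + ((0 + 3)²*(-9) - ¼*(-2)²))*(9 - 1*10) = (0 + (3²*(-9) - ¼*4))*(9 - 10) = (0 + (9*(-9) - 1))*(-1) = (0 + (-81 - 1))*(-1) = (0 - 82)*(-1) = -82*(-1) = 82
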